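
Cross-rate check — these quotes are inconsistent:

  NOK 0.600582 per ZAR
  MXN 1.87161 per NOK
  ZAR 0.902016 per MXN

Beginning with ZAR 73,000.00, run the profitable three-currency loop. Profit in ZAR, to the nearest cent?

Profit: ZAR 1,015.86

Profitable loop is ZAR → NOK → MXN → ZAR:
ZAR 73,000.00 × 0.600582 = NOK 43,842.49
NOK 43,842.49 × 1.87161 = MXN 82,056.04
MXN 82,056.04 × 0.902016 = ZAR 74,015.86
Profit = ZAR 74,015.86 − ZAR 73,000.00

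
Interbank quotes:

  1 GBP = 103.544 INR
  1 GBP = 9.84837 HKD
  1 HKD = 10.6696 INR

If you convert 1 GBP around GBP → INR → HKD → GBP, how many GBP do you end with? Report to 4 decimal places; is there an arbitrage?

0.9854 (arbitrage exists)

Around GBP → INR → HKD → GBP: 1 × 103.544 ÷ 10.6696 ÷ 9.84837 = 0.985400
Product < 1; profitable direction is GBP → HKD → INR → GBP.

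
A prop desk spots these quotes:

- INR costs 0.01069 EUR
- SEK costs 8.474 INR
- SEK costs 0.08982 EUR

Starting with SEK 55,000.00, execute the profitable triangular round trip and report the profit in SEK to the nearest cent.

Profitable loop is SEK → INR → EUR → SEK:
SEK 55,000.00 × 8.474 = INR 466,070.00
INR 466,070.00 × 0.01069 = EUR 4,982.29
EUR 4,982.29 ÷ 0.08982 = SEK 55,469.70
Profit = SEK 55,469.70 − SEK 55,000.00

Profit: SEK 469.70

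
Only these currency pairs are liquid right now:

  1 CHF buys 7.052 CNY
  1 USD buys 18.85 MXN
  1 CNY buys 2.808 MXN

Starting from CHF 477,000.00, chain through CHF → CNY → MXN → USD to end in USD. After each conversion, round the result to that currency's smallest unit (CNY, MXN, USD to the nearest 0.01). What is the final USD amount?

USD 501,090.80

CHF 477,000.00 × 7.052 = CNY 3,363,804.00
CNY 3,363,804.00 × 2.808 = MXN 9,445,561.63
MXN 9,445,561.63 ÷ 18.85 = USD 501,090.80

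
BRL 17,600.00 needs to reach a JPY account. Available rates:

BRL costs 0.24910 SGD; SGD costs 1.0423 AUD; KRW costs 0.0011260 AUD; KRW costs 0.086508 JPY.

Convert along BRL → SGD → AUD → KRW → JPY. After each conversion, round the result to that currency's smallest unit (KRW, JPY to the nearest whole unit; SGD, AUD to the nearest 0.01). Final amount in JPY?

JPY 351,073

BRL 17,600.00 × 0.24910 = SGD 4,384.16
SGD 4,384.16 × 1.0423 = AUD 4,569.61
AUD 4,569.61 ÷ 0.0011260 = KRW 4,058,268
KRW 4,058,268 × 0.086508 = JPY 351,073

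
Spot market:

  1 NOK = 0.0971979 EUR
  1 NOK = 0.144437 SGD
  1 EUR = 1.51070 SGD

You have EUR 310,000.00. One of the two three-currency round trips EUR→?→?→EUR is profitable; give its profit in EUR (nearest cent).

Profitable loop is EUR → SGD → NOK → EUR:
EUR 310,000.00 × 1.51070 = SGD 468,317.00
SGD 468,317.00 ÷ 0.144437 = NOK 3,242,361.72
NOK 3,242,361.72 × 0.0971979 = EUR 315,150.75
Profit = EUR 315,150.75 − EUR 310,000.00

Profit: EUR 5,150.75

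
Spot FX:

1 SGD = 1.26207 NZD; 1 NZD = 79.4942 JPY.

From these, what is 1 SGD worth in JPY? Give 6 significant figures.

SGD/JPY = 100.327

1 SGD × 1.26207 = 1.26207 NZD
1.26207 NZD × 79.4942 = 100.327 JPY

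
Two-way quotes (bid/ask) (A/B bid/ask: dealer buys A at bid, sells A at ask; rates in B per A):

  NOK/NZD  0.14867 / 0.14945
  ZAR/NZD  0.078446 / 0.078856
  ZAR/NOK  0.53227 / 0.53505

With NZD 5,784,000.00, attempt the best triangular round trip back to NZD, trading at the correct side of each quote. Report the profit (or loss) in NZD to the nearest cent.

Net profit: NZD 20,286.90

Best loop NZD → ZAR → NOK → NZD:
NZD 5,784,000.00 ÷ 0.078856 (buy ZAR at ask) = ZAR 73,348,889.11
ZAR 73,348,889.11 × 0.53227 (sell ZAR at bid) = NOK 39,041,413.21
NOK 39,041,413.21 × 0.14867 (sell NOK at bid) = NZD 5,804,286.90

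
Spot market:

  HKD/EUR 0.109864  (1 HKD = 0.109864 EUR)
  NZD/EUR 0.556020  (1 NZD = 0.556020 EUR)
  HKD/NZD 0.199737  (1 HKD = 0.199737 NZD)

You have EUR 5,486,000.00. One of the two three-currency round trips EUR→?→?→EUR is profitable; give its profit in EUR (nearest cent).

Profitable loop is EUR → HKD → NZD → EUR:
EUR 5,486,000.00 ÷ 0.109864 = HKD 49,934,464.43
HKD 49,934,464.43 × 0.199737 = NZD 9,973,760.12
NZD 9,973,760.12 × 0.556020 = EUR 5,545,610.10
Profit = EUR 5,545,610.10 − EUR 5,486,000.00

Profit: EUR 59,610.10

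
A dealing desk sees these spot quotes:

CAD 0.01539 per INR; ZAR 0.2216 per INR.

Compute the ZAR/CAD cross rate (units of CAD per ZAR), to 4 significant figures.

ZAR/CAD = 0.06945

1 ZAR ÷ 0.2216 = 4.51264 INR
4.51264 INR × 0.01539 = 0.0694495 CAD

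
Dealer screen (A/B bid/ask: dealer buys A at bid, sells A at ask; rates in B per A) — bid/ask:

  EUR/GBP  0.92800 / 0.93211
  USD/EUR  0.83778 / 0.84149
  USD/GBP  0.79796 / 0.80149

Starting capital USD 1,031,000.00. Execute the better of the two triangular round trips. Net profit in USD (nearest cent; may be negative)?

Best loop USD → GBP → EUR → USD:
USD 1,031,000.00 × 0.79796 (sell USD at bid) = GBP 822,696.76
GBP 822,696.76 ÷ 0.93211 (buy EUR at ask) = EUR 882,617.67
EUR 882,617.67 ÷ 0.84149 (buy USD at ask) = USD 1,048,874.82

Net profit: USD 17,874.82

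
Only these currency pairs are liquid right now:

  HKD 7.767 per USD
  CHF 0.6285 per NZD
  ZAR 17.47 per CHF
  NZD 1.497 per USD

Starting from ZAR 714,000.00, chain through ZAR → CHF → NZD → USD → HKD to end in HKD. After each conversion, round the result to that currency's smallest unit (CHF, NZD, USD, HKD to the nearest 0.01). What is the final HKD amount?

ZAR 714,000.00 ÷ 17.47 = CHF 40,870.06
CHF 40,870.06 ÷ 0.6285 = NZD 65,027.94
NZD 65,027.94 ÷ 1.497 = USD 43,438.84
USD 43,438.84 × 7.767 = HKD 337,389.47

HKD 337,389.47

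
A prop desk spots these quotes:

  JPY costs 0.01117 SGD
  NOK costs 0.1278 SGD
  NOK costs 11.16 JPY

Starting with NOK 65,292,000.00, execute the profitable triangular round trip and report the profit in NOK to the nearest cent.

Profit: NOK 1,646,111.88

Profitable loop is NOK → SGD → JPY → NOK:
NOK 65,292,000.00 × 0.1278 = SGD 8,344,317.60
SGD 8,344,317.60 ÷ 0.01117 = JPY 747,029,329
JPY 747,029,329 ÷ 11.16 = NOK 66,938,111.88
Profit = NOK 66,938,111.88 − NOK 65,292,000.00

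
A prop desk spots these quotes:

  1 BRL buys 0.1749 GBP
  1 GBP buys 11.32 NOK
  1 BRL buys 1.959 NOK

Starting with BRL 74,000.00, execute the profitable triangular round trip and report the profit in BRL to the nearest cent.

Profitable loop is BRL → GBP → NOK → BRL:
BRL 74,000.00 × 0.1749 = GBP 12,942.60
GBP 12,942.60 × 11.32 = NOK 146,510.23
NOK 146,510.23 ÷ 1.959 = BRL 74,788.28
Profit = BRL 74,788.28 − BRL 74,000.00

Profit: BRL 788.28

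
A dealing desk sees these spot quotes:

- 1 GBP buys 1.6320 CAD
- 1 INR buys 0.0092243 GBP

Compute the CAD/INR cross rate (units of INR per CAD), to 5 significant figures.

CAD/INR = 66.427

1 CAD ÷ 1.6320 = 0.612745 GBP
0.612745 GBP ÷ 0.0092243 = 66.4273 INR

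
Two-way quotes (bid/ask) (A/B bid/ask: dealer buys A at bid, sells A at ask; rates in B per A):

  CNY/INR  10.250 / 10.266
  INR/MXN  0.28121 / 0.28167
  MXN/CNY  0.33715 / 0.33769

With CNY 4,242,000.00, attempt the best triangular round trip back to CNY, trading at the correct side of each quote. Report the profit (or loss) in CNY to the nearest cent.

Net profit: CNY 102,207.99

Best loop CNY → MXN → INR → CNY:
CNY 4,242,000.00 ÷ 0.33769 (buy MXN at ask) = MXN 12,561,817.05
MXN 12,561,817.05 ÷ 0.28167 (buy INR at ask) = INR 44,597,639.26
INR 44,597,639.26 ÷ 10.266 (buy CNY at ask) = CNY 4,344,207.99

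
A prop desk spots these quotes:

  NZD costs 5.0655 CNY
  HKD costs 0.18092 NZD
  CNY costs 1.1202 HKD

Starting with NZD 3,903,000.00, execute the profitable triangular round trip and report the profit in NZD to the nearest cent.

Profitable loop is NZD → CNY → HKD → NZD:
NZD 3,903,000.00 × 5.0655 = CNY 19,770,646.50
CNY 19,770,646.50 × 1.1202 = HKD 22,147,078.21
HKD 22,147,078.21 × 0.18092 = NZD 4,006,849.39
Profit = NZD 4,006,849.39 − NZD 3,903,000.00

Profit: NZD 103,849.39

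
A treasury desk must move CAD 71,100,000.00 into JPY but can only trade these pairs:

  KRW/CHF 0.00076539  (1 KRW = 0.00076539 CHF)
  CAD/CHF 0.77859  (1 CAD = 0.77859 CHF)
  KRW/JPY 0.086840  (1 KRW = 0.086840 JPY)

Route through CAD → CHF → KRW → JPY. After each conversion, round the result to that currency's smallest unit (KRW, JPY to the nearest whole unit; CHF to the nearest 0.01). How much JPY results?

CAD 71,100,000.00 × 0.77859 = CHF 55,357,749.00
CHF 55,357,749.00 ÷ 0.00076539 = KRW 72,326,198,409
KRW 72,326,198,409 × 0.086840 = JPY 6,280,807,070

JPY 6,280,807,070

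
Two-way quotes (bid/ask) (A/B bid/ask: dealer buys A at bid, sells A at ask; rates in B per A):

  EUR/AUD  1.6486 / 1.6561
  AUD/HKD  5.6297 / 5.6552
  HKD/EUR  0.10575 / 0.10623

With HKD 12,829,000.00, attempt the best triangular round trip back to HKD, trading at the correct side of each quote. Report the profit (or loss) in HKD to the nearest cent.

Net profit: HKD 65,695.70

Best loop HKD → AUD → EUR → HKD:
HKD 12,829,000.00 ÷ 5.6552 (buy AUD at ask) = AUD 2,268,531.62
AUD 2,268,531.62 ÷ 1.6561 (buy EUR at ask) = EUR 1,369,803.52
EUR 1,369,803.52 ÷ 0.10623 (buy HKD at ask) = HKD 12,894,695.70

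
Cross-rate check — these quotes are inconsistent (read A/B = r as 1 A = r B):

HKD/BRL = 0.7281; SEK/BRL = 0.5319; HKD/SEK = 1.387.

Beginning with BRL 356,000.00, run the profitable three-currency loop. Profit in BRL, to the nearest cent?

Profit: BRL 4,716.01

Profitable loop is BRL → HKD → SEK → BRL:
BRL 356,000.00 ÷ 0.7281 = HKD 488,943.83
HKD 488,943.83 × 1.387 = SEK 678,165.09
SEK 678,165.09 × 0.5319 = BRL 360,716.01
Profit = BRL 360,716.01 − BRL 356,000.00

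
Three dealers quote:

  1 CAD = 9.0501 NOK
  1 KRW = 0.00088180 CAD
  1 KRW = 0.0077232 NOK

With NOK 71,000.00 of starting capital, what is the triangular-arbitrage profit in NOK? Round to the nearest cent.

Profitable loop is NOK → KRW → CAD → NOK:
NOK 71,000.00 ÷ 0.0077232 = KRW 9,193,081
KRW 9,193,081 × 0.00088180 = CAD 8,106.46
CAD 8,106.46 × 9.0501 = NOK 73,364.26
Profit = NOK 73,364.26 − NOK 71,000.00

Profit: NOK 2,364.26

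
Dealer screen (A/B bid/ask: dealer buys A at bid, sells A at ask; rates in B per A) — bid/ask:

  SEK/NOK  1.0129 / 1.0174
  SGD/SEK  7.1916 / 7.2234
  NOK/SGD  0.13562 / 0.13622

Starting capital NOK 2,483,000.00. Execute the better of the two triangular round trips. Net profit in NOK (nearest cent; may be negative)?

Best loop NOK → SEK → SGD → NOK:
NOK 2,483,000.00 ÷ 1.0174 (buy SEK at ask) = SEK 2,440,534.70
SEK 2,440,534.70 ÷ 7.2234 (buy SGD at ask) = SGD 337,865.09
SGD 337,865.09 ÷ 0.13622 (buy NOK at ask) = NOK 2,480,289.90

Net result: NOK -2,710.10 (no profitable arbitrage after spreads)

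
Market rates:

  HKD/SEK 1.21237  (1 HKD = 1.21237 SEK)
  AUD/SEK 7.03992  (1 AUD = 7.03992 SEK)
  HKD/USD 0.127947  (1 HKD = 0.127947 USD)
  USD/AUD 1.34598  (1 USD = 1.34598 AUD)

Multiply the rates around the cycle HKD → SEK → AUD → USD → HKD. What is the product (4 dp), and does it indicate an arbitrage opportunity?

1.0000 (no arbitrage)

Around HKD → SEK → AUD → USD → HKD: 1 × 1.21237 ÷ 7.03992 ÷ 1.34598 ÷ 0.127947 = 0.999997
Product ≈ 1 (deviation 0.000%, within rounding noise).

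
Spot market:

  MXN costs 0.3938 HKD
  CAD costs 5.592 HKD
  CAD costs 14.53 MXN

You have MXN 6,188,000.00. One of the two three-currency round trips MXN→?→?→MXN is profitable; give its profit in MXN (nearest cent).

Profit: MXN 143,760.34

Profitable loop is MXN → HKD → CAD → MXN:
MXN 6,188,000.00 × 0.3938 = HKD 2,436,834.40
HKD 2,436,834.40 ÷ 5.592 = CAD 435,771.53
CAD 435,771.53 × 14.53 = MXN 6,331,760.34
Profit = MXN 6,331,760.34 − MXN 6,188,000.00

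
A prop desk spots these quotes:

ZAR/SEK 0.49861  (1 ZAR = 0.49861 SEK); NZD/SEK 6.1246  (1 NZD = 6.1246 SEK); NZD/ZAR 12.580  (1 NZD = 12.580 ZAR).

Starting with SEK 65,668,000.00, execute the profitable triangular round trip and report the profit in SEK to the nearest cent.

Profit: SEK 1,585,932.70

Profitable loop is SEK → NZD → ZAR → SEK:
SEK 65,668,000.00 ÷ 6.1246 = NZD 10,722,006.34
NZD 10,722,006.34 × 12.580 = ZAR 134,882,839.70
ZAR 134,882,839.70 × 0.49861 = SEK 67,253,932.70
Profit = SEK 67,253,932.70 − SEK 65,668,000.00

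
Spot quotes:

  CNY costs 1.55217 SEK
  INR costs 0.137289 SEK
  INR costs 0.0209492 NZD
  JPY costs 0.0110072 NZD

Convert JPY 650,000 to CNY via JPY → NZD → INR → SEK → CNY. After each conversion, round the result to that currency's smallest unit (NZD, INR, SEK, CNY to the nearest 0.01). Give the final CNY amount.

JPY 650,000 × 0.0110072 = NZD 7,154.68
NZD 7,154.68 ÷ 0.0209492 = INR 341,525.21
INR 341,525.21 × 0.137289 = SEK 46,887.65
SEK 46,887.65 ÷ 1.55217 = CNY 30,207.81

CNY 30,207.81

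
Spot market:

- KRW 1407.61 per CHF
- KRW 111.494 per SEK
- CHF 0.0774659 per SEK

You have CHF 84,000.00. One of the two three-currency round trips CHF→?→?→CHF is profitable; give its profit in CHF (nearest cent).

Profitable loop is CHF → SEK → KRW → CHF:
CHF 84,000.00 ÷ 0.0774659 = SEK 1,084,348.08
SEK 1,084,348.08 × 111.494 = KRW 120,898,305
KRW 120,898,305 ÷ 1407.61 = CHF 85,889.06
Profit = CHF 85,889.06 − CHF 84,000.00

Profit: CHF 1,889.06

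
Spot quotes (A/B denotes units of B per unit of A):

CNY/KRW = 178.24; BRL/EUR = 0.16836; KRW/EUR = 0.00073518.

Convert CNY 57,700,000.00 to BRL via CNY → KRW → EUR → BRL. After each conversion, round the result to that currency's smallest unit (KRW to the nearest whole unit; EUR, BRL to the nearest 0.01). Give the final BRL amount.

BRL 44,909,244.95

CNY 57,700,000.00 × 178.24 = KRW 10,284,448,000
KRW 10,284,448,000 × 0.00073518 = EUR 7,560,920.48
EUR 7,560,920.48 ÷ 0.16836 = BRL 44,909,244.95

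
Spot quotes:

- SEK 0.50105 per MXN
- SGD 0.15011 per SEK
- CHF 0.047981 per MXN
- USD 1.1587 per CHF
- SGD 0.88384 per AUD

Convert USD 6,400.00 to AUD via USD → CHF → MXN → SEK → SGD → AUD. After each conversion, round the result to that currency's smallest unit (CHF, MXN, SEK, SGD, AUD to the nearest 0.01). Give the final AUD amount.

AUD 9,796.17

USD 6,400.00 ÷ 1.1587 = CHF 5,523.43
CHF 5,523.43 ÷ 0.047981 = MXN 115,117.03
MXN 115,117.03 × 0.50105 = SEK 57,679.39
SEK 57,679.39 × 0.15011 = SGD 8,658.25
SGD 8,658.25 ÷ 0.88384 = AUD 9,796.17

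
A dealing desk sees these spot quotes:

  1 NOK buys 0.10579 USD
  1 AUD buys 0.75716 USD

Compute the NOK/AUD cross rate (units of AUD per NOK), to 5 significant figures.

NOK/AUD = 0.13972

1 NOK × 0.10579 = 0.10579 USD
0.10579 USD ÷ 0.75716 = 0.139719 AUD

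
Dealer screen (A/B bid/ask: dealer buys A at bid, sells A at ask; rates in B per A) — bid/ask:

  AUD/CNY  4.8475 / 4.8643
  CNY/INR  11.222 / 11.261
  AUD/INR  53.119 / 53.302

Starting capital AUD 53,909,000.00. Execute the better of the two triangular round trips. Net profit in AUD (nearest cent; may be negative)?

Net profit: AUD 1,109,133.53

Best loop AUD → CNY → INR → AUD:
AUD 53,909,000.00 × 4.8475 (sell AUD at bid) = CNY 261,323,877.50
CNY 261,323,877.50 × 11.222 (sell CNY at bid) = INR 2,932,576,553.30
INR 2,932,576,553.30 ÷ 53.302 (buy AUD at ask) = AUD 55,018,133.53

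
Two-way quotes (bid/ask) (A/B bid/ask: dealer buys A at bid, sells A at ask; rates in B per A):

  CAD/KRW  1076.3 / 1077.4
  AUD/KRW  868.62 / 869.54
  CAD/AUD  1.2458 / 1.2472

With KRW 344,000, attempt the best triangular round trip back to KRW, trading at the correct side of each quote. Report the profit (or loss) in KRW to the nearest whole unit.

Best loop KRW → CAD → AUD → KRW:
KRW 344,000 ÷ 1077.4 (buy CAD at ask) = CAD 319.29
CAD 319.29 × 1.2458 (sell CAD at bid) = AUD 397.77
AUD 397.77 × 868.62 (sell AUD at bid) = KRW 345,509

Net profit: KRW 1,509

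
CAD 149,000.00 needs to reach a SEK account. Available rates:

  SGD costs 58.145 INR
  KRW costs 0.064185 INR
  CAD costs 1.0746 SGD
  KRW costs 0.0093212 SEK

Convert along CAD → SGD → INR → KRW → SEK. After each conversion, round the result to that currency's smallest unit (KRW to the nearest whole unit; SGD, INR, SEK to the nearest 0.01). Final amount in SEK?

CAD 149,000.00 × 1.0746 = SGD 160,115.40
SGD 160,115.40 × 58.145 = INR 9,309,909.93
INR 9,309,909.93 ÷ 0.064185 = KRW 145,048,063
KRW 145,048,063 × 0.0093212 = SEK 1,352,022.00

SEK 1,352,022.00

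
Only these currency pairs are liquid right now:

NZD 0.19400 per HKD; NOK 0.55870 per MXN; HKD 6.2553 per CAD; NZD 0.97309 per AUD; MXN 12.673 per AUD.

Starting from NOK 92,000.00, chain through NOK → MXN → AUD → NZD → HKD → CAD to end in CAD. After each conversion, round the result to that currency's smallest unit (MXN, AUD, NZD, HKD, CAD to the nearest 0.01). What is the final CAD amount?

CAD 10,419.16

NOK 92,000.00 ÷ 0.55870 = MXN 164,667.98
MXN 164,667.98 ÷ 12.673 = AUD 12,993.61
AUD 12,993.61 × 0.97309 = NZD 12,643.95
NZD 12,643.95 ÷ 0.19400 = HKD 65,175.00
HKD 65,175.00 ÷ 6.2553 = CAD 10,419.16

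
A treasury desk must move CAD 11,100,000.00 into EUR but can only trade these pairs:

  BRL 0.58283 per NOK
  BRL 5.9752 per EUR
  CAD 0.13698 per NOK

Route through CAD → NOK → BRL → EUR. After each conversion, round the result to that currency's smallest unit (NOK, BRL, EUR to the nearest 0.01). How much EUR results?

EUR 7,904,151.73

CAD 11,100,000.00 ÷ 0.13698 = NOK 81,033,727.55
NOK 81,033,727.55 × 0.58283 = BRL 47,228,887.43
BRL 47,228,887.43 ÷ 5.9752 = EUR 7,904,151.73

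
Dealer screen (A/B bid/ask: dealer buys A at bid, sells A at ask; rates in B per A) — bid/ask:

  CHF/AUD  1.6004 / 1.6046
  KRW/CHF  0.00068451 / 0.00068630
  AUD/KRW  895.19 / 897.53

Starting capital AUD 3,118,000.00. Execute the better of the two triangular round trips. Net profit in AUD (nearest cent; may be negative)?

Net profit: AUD 36,614.90

Best loop AUD → CHF → KRW → AUD:
AUD 3,118,000.00 ÷ 1.6046 (buy CHF at ask) = CHF 1,943,163.41
CHF 1,943,163.41 ÷ 0.00068630 (buy KRW at ask) = KRW 2,831,361,511
KRW 2,831,361,511 ÷ 897.53 (buy AUD at ask) = AUD 3,154,614.90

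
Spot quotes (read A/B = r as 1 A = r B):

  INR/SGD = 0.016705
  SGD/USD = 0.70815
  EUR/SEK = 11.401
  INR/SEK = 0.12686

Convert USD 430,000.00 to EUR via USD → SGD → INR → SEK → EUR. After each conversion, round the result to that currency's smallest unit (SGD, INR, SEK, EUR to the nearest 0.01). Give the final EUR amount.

USD 430,000.00 ÷ 0.70815 = SGD 607,215.99
SGD 607,215.99 ÷ 0.016705 = INR 36,349,355.88
INR 36,349,355.88 × 0.12686 = SEK 4,611,279.29
SEK 4,611,279.29 ÷ 11.401 = EUR 404,462.70

EUR 404,462.70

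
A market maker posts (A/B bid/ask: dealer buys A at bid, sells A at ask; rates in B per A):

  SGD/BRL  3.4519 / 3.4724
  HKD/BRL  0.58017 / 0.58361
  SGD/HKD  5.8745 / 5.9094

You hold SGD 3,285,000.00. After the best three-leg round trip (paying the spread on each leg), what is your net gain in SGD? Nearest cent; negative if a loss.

Best loop SGD → BRL → HKD → SGD:
SGD 3,285,000.00 × 3.4519 (sell SGD at bid) = BRL 11,339,491.50
BRL 11,339,491.50 ÷ 0.58361 (buy HKD at ask) = HKD 19,429,912.96
HKD 19,429,912.96 ÷ 5.9094 (buy SGD at ask) = SGD 3,287,967.13

Net profit: SGD 2,967.13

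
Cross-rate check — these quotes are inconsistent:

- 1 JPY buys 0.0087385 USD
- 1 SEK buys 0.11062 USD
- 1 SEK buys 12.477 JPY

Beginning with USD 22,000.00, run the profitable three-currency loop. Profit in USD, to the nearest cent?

Profit: USD 320.77

Profitable loop is USD → JPY → SEK → USD:
USD 22,000.00 ÷ 0.0087385 = JPY 2,517,595
JPY 2,517,595 ÷ 12.477 = SEK 201,778.84
SEK 201,778.84 × 0.11062 = USD 22,320.77
Profit = USD 22,320.77 − USD 22,000.00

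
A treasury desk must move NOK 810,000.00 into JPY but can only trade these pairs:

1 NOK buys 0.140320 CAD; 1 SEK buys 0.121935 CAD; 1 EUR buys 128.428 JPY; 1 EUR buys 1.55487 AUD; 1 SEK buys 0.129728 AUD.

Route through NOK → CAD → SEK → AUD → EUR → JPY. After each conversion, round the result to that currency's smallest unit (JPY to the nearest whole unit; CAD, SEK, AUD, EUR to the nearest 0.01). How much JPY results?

JPY 9,987,932

NOK 810,000.00 × 0.140320 = CAD 113,659.20
CAD 113,659.20 ÷ 0.121935 = SEK 932,129.41
SEK 932,129.41 × 0.129728 = AUD 120,923.28
AUD 120,923.28 ÷ 1.55487 = EUR 77,770.67
EUR 77,770.67 × 128.428 = JPY 9,987,932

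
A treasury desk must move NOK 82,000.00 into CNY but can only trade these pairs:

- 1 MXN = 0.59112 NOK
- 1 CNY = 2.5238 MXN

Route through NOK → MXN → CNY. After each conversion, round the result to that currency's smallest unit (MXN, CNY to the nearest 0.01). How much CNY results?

NOK 82,000.00 ÷ 0.59112 = MXN 138,719.72
MXN 138,719.72 ÷ 2.5238 = CNY 54,964.62

CNY 54,964.62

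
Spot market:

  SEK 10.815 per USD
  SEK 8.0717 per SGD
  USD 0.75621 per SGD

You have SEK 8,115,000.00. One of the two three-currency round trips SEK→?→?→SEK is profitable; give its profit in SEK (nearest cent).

Profit: SEK 107,283.59

Profitable loop is SEK → SGD → USD → SEK:
SEK 8,115,000.00 ÷ 8.0717 = SGD 1,005,364.42
SGD 1,005,364.42 × 0.75621 = USD 760,266.63
USD 760,266.63 × 10.815 = SEK 8,222,283.59
Profit = SEK 8,222,283.59 − SEK 8,115,000.00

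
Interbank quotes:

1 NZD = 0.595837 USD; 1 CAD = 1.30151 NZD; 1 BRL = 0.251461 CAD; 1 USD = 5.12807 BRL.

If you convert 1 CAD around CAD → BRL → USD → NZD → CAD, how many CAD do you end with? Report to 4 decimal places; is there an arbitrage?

Around CAD → BRL → USD → NZD → CAD: 1 ÷ 0.251461 ÷ 5.12807 ÷ 0.595837 ÷ 1.30151 = 1.000001
Product ≈ 1 (deviation 0.000%, within rounding noise).

1.0000 (no arbitrage)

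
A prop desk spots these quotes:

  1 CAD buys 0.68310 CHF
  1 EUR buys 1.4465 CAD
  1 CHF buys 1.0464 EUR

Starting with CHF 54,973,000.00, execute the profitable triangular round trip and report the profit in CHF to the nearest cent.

Profit: CHF 1,866,453.33

Profitable loop is CHF → EUR → CAD → CHF:
CHF 54,973,000.00 × 1.0464 = EUR 57,523,747.20
EUR 57,523,747.20 × 1.4465 = CAD 83,208,100.32
CAD 83,208,100.32 × 0.68310 = CHF 56,839,453.33
Profit = CHF 56,839,453.33 − CHF 54,973,000.00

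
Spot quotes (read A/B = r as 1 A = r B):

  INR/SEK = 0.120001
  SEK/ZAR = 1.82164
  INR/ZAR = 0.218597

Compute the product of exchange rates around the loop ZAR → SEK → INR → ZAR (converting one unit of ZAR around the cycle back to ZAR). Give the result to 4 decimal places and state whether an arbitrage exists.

Around ZAR → SEK → INR → ZAR: 1 ÷ 1.82164 ÷ 0.120001 × 0.218597 = 0.999993
Product ≈ 1 (deviation 0.001%, within rounding noise).

1.0000 (no arbitrage)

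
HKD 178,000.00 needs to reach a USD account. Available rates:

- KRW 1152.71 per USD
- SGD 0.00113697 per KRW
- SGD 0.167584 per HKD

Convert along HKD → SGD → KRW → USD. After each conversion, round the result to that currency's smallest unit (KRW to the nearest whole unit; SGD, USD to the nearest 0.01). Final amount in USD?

HKD 178,000.00 × 0.167584 = SGD 29,829.95
SGD 29,829.95 ÷ 0.00113697 = KRW 26,236,356
KRW 26,236,356 ÷ 1152.71 = USD 22,760.59

USD 22,760.59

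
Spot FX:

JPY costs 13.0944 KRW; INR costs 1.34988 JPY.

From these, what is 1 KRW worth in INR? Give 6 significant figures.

KRW/INR = 0.0565743

1 KRW ÷ 13.0944 = 0.0763685 JPY
0.0763685 JPY ÷ 1.34988 = 0.0565743 INR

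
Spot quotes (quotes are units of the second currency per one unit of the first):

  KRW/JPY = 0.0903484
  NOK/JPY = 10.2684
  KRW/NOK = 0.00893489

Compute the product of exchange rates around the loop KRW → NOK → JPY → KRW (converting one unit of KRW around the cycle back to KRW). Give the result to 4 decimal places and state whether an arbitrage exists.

Around KRW → NOK → JPY → KRW: 1 × 0.00893489 × 10.2684 ÷ 0.0903484 = 1.015480
Product > 1; profitable direction is KRW → NOK → JPY → KRW.

1.0155 (arbitrage exists)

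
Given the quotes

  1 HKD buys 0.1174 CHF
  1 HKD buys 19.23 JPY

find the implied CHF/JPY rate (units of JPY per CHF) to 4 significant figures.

CHF/JPY = 163.8

1 CHF ÷ 0.1174 = 8.51789 HKD
8.51789 HKD × 19.23 = 163.799 JPY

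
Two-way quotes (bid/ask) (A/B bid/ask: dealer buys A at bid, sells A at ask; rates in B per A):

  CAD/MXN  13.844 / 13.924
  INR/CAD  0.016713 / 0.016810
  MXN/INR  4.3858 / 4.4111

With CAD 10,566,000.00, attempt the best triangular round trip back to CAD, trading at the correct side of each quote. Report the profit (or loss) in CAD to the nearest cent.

Net profit: CAD 155,990.88

Best loop CAD → MXN → INR → CAD:
CAD 10,566,000.00 × 13.844 (sell CAD at bid) = MXN 146,275,704.00
MXN 146,275,704.00 × 4.3858 (sell MXN at bid) = INR 641,535,982.60
INR 641,535,982.60 × 0.016713 (sell INR at bid) = CAD 10,721,990.88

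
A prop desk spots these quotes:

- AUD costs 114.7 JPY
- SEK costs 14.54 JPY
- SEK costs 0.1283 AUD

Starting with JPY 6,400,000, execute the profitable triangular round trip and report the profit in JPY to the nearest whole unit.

Profitable loop is JPY → SEK → AUD → JPY:
JPY 6,400,000 ÷ 14.54 = SEK 440,165.06
SEK 440,165.06 × 0.1283 = AUD 56,473.18
AUD 56,473.18 × 114.7 = JPY 6,477,473
Profit = JPY 6,477,473 − JPY 6,400,000

Profit: JPY 77,473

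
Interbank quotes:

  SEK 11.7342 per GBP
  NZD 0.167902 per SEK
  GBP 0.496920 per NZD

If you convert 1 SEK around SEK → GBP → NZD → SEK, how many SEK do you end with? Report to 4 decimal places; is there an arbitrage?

Around SEK → GBP → NZD → SEK: 1 ÷ 11.7342 ÷ 0.496920 ÷ 0.167902 = 1.021420
Product > 1; profitable direction is SEK → GBP → NZD → SEK.

1.0214 (arbitrage exists)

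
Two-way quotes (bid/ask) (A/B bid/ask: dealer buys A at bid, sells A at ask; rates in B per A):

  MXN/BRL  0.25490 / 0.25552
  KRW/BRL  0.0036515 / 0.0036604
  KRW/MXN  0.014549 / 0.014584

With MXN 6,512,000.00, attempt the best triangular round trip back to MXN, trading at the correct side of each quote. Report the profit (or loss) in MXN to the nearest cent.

Best loop MXN → BRL → KRW → MXN:
MXN 6,512,000.00 × 0.25490 (sell MXN at bid) = BRL 1,659,908.80
BRL 1,659,908.80 ÷ 0.0036604 (buy KRW at ask) = KRW 453,477,434
KRW 453,477,434 × 0.014549 (sell KRW at bid) = MXN 6,597,643.19

Net profit: MXN 85,643.19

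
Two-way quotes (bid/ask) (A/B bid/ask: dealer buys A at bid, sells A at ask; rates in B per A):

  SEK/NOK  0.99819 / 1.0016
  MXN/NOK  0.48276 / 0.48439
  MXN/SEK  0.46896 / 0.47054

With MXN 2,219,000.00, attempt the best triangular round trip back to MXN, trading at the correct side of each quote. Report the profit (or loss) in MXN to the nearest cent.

Best loop MXN → NOK → SEK → MXN:
MXN 2,219,000.00 × 0.48276 (sell MXN at bid) = NOK 1,071,244.44
NOK 1,071,244.44 ÷ 1.0016 (buy SEK at ask) = SEK 1,069,533.19
SEK 1,069,533.19 ÷ 0.47054 (buy MXN at ask) = MXN 2,272,991.00

Net profit: MXN 53,991.00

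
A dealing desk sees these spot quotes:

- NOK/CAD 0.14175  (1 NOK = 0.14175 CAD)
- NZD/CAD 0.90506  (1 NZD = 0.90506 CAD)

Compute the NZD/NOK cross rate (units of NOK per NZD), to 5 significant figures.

1 NZD × 0.90506 = 0.90506 CAD
0.90506 CAD ÷ 0.14175 = 6.3849 NOK

NZD/NOK = 6.3849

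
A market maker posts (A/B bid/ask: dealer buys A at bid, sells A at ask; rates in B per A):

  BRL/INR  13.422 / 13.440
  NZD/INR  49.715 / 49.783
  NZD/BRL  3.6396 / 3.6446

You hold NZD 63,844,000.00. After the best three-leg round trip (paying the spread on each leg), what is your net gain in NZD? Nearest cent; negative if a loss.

Net profit: NZD 953,521.30

Best loop NZD → INR → BRL → NZD:
NZD 63,844,000.00 × 49.715 (sell NZD at bid) = INR 3,174,004,460.00
INR 3,174,004,460.00 ÷ 13.440 (buy BRL at ask) = BRL 236,161,046.13
BRL 236,161,046.13 ÷ 3.6446 (buy NZD at ask) = NZD 64,797,521.30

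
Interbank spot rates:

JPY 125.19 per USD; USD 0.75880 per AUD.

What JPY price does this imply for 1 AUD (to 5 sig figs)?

1 AUD × 0.75880 = 0.7588 USD
0.7588 USD × 125.19 = 94.9942 JPY

AUD/JPY = 94.994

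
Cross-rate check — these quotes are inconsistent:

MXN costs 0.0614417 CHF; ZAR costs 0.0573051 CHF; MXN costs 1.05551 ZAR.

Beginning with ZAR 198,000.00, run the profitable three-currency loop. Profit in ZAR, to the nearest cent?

Profitable loop is ZAR → MXN → CHF → ZAR:
ZAR 198,000.00 ÷ 1.05551 = MXN 187,587.04
MXN 187,587.04 × 0.0614417 = CHF 11,525.67
CHF 11,525.67 ÷ 0.0573051 = ZAR 201,128.12
Profit = ZAR 201,128.12 − ZAR 198,000.00

Profit: ZAR 3,128.12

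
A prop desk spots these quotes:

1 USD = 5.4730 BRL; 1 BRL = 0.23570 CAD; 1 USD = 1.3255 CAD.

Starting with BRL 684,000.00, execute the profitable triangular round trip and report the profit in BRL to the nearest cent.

Profitable loop is BRL → USD → CAD → BRL:
BRL 684,000.00 ÷ 5.4730 = USD 124,977.16
USD 124,977.16 × 1.3255 = CAD 165,657.23
CAD 165,657.23 ÷ 0.23570 = BRL 702,830.83
Profit = BRL 702,830.83 − BRL 684,000.00

Profit: BRL 18,830.83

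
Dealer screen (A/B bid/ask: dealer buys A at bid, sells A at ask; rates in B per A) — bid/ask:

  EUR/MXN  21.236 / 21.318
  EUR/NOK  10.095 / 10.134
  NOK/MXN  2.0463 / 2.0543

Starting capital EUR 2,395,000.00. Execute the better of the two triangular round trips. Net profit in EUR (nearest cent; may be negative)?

Best loop EUR → MXN → NOK → EUR:
EUR 2,395,000.00 × 21.236 (sell EUR at bid) = MXN 50,860,220.00
MXN 50,860,220.00 ÷ 2.0543 (buy NOK at ask) = NOK 24,757,932.14
NOK 24,757,932.14 ÷ 10.134 (buy EUR at ask) = EUR 2,443,056.26

Net profit: EUR 48,056.26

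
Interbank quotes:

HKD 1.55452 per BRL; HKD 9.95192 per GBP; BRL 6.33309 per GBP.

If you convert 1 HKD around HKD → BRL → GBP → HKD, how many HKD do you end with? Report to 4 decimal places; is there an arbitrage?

Around HKD → BRL → GBP → HKD: 1 ÷ 1.55452 ÷ 6.33309 × 9.95192 = 1.010869
Product > 1; profitable direction is HKD → BRL → GBP → HKD.

1.0109 (arbitrage exists)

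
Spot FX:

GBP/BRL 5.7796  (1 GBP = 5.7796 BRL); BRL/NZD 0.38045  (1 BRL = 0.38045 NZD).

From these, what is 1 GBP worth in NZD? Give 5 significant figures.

1 GBP × 5.7796 = 5.7796 BRL
5.7796 BRL × 0.38045 = 2.19885 NZD

GBP/NZD = 2.1988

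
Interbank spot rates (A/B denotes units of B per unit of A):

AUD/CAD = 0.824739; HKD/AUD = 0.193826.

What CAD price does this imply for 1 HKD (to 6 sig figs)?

1 HKD × 0.193826 = 0.193826 AUD
0.193826 AUD × 0.824739 = 0.159856 CAD

HKD/CAD = 0.159856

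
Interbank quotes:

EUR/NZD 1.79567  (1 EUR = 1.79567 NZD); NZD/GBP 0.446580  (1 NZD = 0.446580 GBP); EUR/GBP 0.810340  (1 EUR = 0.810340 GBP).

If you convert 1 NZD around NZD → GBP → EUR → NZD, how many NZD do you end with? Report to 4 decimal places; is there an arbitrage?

0.9896 (arbitrage exists)

Around NZD → GBP → EUR → NZD: 1 × 0.446580 ÷ 0.810340 × 1.79567 = 0.989597
Product < 1; profitable direction is NZD → EUR → GBP → NZD.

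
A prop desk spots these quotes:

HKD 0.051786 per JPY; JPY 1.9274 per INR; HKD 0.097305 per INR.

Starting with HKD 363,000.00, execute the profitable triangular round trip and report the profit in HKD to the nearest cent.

Profit: HKD 9,353.71

Profitable loop is HKD → INR → JPY → HKD:
HKD 363,000.00 ÷ 0.097305 = INR 3,730,538.00
INR 3,730,538.00 × 1.9274 = JPY 7,190,239
JPY 7,190,239 × 0.051786 = HKD 372,353.71
Profit = HKD 372,353.71 − HKD 363,000.00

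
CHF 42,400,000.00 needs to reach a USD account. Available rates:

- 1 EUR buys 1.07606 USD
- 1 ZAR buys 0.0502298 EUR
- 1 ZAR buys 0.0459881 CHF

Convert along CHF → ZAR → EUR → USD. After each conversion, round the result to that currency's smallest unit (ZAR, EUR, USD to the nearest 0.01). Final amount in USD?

CHF 42,400,000.00 ÷ 0.0459881 = ZAR 921,977,642.04
ZAR 921,977,642.04 × 0.0502298 = EUR 46,310,752.56
EUR 46,310,752.56 × 1.07606 = USD 49,833,148.40

USD 49,833,148.40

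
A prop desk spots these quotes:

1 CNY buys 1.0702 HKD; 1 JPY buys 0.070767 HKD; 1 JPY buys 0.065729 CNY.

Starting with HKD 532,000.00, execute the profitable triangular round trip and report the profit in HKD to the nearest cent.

Profitable loop is HKD → CNY → JPY → HKD:
HKD 532,000.00 ÷ 1.0702 = CNY 497,103.35
CNY 497,103.35 ÷ 0.065729 = JPY 7,562,923
JPY 7,562,923 × 0.070767 = HKD 535,205.35
Profit = HKD 535,205.35 − HKD 532,000.00

Profit: HKD 3,205.35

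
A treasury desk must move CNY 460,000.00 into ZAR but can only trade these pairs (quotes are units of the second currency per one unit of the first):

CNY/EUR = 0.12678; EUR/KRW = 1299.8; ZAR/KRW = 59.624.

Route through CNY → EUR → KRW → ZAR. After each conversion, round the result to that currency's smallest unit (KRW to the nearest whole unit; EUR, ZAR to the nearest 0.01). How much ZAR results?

CNY 460,000.00 × 0.12678 = EUR 58,318.80
EUR 58,318.80 × 1299.8 = KRW 75,802,776
KRW 75,802,776 ÷ 59.624 = ZAR 1,271,346.71

ZAR 1,271,346.71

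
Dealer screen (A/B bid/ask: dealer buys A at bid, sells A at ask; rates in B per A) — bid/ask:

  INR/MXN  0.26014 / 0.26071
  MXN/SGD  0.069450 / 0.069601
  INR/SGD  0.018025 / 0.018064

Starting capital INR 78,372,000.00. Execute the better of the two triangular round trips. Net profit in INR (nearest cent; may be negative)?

Net profit: INR 11,813.94

Best loop INR → MXN → SGD → INR:
INR 78,372,000.00 × 0.26014 (sell INR at bid) = MXN 20,387,692.08
MXN 20,387,692.08 × 0.069450 (sell MXN at bid) = SGD 1,415,925.21
SGD 1,415,925.21 ÷ 0.018064 (buy INR at ask) = INR 78,383,813.94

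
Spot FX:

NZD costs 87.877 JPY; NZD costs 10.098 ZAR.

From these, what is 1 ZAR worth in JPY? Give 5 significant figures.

ZAR/JPY = 8.7024

1 ZAR ÷ 10.098 = 0.0990295 NZD
0.0990295 NZD × 87.877 = 8.70242 JPY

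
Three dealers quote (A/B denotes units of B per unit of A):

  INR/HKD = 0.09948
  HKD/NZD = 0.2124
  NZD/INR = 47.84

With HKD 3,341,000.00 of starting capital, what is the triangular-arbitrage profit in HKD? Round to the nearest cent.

Profit: HKD 36,208.98

Profitable loop is HKD → NZD → INR → HKD:
HKD 3,341,000.00 × 0.2124 = NZD 709,628.40
NZD 709,628.40 × 47.84 = INR 33,948,622.66
INR 33,948,622.66 × 0.09948 = HKD 3,377,208.98
Profit = HKD 3,377,208.98 − HKD 3,341,000.00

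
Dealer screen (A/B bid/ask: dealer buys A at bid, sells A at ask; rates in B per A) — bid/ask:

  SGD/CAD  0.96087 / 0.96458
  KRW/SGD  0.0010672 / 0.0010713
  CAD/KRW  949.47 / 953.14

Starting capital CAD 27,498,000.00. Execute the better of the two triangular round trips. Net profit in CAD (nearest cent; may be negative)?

Best loop CAD → SGD → KRW → CAD:
CAD 27,498,000.00 ÷ 0.96458 (buy SGD at ask) = SGD 28,507,744.30
SGD 28,507,744.30 ÷ 0.0010713 (buy KRW at ask) = KRW 26,610,421,267
KRW 26,610,421,267 ÷ 953.14 (buy CAD at ask) = CAD 27,918,691.13

Net profit: CAD 420,691.13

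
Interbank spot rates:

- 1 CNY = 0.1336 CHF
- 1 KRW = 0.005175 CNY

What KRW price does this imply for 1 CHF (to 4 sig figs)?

1 CHF ÷ 0.1336 = 7.48503 CNY
7.48503 CNY ÷ 0.005175 = 1446.38 KRW

CHF/KRW = 1446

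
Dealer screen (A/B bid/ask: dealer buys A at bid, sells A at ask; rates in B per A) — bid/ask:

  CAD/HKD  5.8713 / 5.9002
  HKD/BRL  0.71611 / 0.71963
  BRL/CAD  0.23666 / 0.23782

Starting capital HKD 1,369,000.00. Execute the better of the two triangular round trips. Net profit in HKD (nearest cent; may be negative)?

Net result: HKD -6,795.48 (no profitable arbitrage after spreads)

Best loop HKD → BRL → CAD → HKD:
HKD 1,369,000.00 × 0.71611 (sell HKD at bid) = BRL 980,354.59
BRL 980,354.59 × 0.23666 (sell BRL at bid) = CAD 232,010.72
CAD 232,010.72 × 5.8713 (sell CAD at bid) = HKD 1,362,204.52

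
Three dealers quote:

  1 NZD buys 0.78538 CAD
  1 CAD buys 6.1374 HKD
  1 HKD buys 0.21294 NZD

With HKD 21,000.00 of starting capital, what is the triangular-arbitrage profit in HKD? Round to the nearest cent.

Profitable loop is HKD → NZD → CAD → HKD:
HKD 21,000.00 × 0.21294 = NZD 4,471.74
NZD 4,471.74 × 0.78538 = CAD 3,512.02
CAD 3,512.02 × 6.1374 = HKD 21,554.64
Profit = HKD 21,554.64 − HKD 21,000.00

Profit: HKD 554.64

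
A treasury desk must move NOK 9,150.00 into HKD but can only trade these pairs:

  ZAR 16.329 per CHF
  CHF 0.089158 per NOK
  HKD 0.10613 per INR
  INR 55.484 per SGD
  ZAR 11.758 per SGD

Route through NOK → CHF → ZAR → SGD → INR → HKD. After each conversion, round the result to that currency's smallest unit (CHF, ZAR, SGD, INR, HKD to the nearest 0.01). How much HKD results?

HKD 6,671.40

NOK 9,150.00 × 0.089158 = CHF 815.80
CHF 815.80 × 16.329 = ZAR 13,321.20
ZAR 13,321.20 ÷ 11.758 = SGD 1,132.95
SGD 1,132.95 × 55.484 = INR 62,860.60
INR 62,860.60 × 0.10613 = HKD 6,671.40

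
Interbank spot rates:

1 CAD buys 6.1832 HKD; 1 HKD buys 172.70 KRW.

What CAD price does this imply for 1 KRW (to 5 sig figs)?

KRW/CAD = 0.00093647

1 KRW ÷ 172.70 = 0.00579039 HKD
0.00579039 HKD ÷ 6.1832 = 0.000936471 CAD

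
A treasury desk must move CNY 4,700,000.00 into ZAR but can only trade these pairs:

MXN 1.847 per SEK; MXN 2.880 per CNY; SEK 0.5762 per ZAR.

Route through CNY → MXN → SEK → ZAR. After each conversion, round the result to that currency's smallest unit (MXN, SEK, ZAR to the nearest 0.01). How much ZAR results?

CNY 4,700,000.00 × 2.880 = MXN 13,536,000.00
MXN 13,536,000.00 ÷ 1.847 = SEK 7,328,641.04
SEK 7,328,641.04 ÷ 0.5762 = ZAR 12,718,918.85

ZAR 12,718,918.85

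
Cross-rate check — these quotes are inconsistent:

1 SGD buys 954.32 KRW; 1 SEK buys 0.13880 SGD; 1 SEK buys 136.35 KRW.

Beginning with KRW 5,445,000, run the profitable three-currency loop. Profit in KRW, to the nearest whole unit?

Profit: KRW 159,922

Profitable loop is KRW → SGD → SEK → KRW:
KRW 5,445,000 ÷ 954.32 = SGD 5,705.63
SGD 5,705.63 ÷ 0.13880 = SEK 41,106.87
SEK 41,106.87 × 136.35 = KRW 5,604,922
Profit = KRW 5,604,922 − KRW 5,445,000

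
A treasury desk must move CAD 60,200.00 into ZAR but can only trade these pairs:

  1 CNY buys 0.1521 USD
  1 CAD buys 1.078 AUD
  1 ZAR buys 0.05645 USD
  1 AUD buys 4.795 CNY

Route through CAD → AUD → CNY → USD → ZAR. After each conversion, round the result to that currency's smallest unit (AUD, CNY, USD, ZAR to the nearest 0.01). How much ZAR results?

ZAR 838,434.54

CAD 60,200.00 × 1.078 = AUD 64,895.60
AUD 64,895.60 × 4.795 = CNY 311,174.40
CNY 311,174.40 × 0.1521 = USD 47,329.63
USD 47,329.63 ÷ 0.05645 = ZAR 838,434.54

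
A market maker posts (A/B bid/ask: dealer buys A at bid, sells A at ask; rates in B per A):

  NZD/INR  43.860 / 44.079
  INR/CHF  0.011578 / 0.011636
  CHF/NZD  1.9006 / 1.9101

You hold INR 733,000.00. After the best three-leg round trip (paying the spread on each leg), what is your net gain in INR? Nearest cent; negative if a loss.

Best loop INR → NZD → CHF → INR:
INR 733,000.00 ÷ 44.079 (buy NZD at ask) = NZD 16,629.23
NZD 16,629.23 ÷ 1.9101 (buy CHF at ask) = CHF 8,705.95
CHF 8,705.95 ÷ 0.011636 (buy INR at ask) = INR 748,190.90

Net profit: INR 15,190.90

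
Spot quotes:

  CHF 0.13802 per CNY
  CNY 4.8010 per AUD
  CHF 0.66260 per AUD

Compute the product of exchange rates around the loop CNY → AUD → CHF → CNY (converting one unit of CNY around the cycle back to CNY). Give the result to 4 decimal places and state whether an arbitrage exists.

Around CNY → AUD → CHF → CNY: 1 ÷ 4.8010 × 0.66260 ÷ 0.13802 = 0.999949
Product ≈ 1 (deviation 0.005%, within rounding noise).

0.9999 (no arbitrage)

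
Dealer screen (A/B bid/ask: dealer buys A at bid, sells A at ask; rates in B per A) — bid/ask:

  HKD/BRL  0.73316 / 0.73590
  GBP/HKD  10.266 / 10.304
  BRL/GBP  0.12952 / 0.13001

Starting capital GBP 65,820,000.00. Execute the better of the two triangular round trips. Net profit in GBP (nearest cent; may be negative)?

Best loop GBP → BRL → HKD → GBP:
GBP 65,820,000.00 ÷ 0.13001 (buy BRL at ask) = BRL 506,268,748.56
BRL 506,268,748.56 ÷ 0.73590 (buy HKD at ask) = HKD 687,958,620.14
HKD 687,958,620.14 ÷ 10.304 (buy GBP at ask) = GBP 66,766,170.43

Net profit: GBP 946,170.43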